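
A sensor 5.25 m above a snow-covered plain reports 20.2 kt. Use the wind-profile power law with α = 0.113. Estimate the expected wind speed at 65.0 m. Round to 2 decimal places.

26.84 kt

Power-law profile: V₂ = V₁ · (z₂/z₁)^α
V₂ = 20.2 × (65.0/5.25)^0.113 = 20.2 × (12.3810)^0.113
    = 20.2 × 1.3289 = 26.8431 kt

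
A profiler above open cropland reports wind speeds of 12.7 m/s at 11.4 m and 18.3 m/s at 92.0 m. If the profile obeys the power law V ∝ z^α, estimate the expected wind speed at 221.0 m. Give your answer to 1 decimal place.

21.3 m/s

First find α: α = ln(V₂/V₁)/ln(z₂/z₁) = ln(18.3/12.7)/ln(92.0/11.4) = 0.36530/2.08818 = 0.1749
Extrapolate from 92.0 m to 221.0 m: V₃ = 18.3 × (221.0/92.0)^0.1749 = 18.3 × 1.1657 = 21.3321 m/s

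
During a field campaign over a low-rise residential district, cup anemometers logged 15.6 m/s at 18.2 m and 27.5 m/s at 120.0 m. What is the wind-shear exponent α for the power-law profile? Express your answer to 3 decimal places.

α ≈ 0.301

Power law: V₂/V₁ = (z₂/z₁)^α ⇒ α = ln(V₂/V₁) / ln(z₂/z₁)
α = ln(27.5/15.6) / ln(120.0/18.2) = ln(1.7628) / ln(6.5934)
  = 0.56692 / 1.88607 = 0.30058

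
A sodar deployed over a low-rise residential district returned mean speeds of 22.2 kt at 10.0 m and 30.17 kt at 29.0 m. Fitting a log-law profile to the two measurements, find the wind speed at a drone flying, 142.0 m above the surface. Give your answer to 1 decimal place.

Log law: V ∝ ln(z/z₀). From the pair, with r = V₁/V₂ = 0.73583,
ln z₀ = (ln z₁ − r·ln z₂)/(1 − r) = (2.3026 − 0.73583×3.3673)/0.26417 = -0.6631 → z₀ = 0.5152 m
V₃ = V₁ · ln(z₃/z₀)/ln(z₁/z₀) = 22.2 × 5.6189/2.9657 = 42.0611 kt

42.1 kt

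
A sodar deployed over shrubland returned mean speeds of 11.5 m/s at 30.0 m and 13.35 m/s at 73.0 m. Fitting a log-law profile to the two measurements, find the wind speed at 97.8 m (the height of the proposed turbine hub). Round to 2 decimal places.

13.96 m/s

Log law: V ∝ ln(z/z₀). From the pair, with r = V₁/V₂ = 0.86142,
ln z₀ = (ln z₁ − r·ln z₂)/(1 − r) = (3.4012 − 0.86142×4.2905)/0.13858 = -2.1266 → z₀ = 0.1192 m
V₃ = V₁ · ln(z₃/z₀)/ln(z₁/z₀) = 11.5 × 6.7096/5.5278 = 13.9584 m/s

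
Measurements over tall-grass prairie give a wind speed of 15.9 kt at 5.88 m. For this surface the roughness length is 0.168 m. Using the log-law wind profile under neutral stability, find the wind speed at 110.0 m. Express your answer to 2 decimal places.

29.00 kt

Log law: V(z) ∝ ln(z/z₀), so V₂/V₁ = ln(z₂/z₀) / ln(z₁/z₀).
ln(110.0/0.168) = 6.4843, ln(5.88/0.168) = 3.5553
V₂ = 15.9 × 6.4843/3.5553 = 15.9 × 1.8238 = 28.9985 kt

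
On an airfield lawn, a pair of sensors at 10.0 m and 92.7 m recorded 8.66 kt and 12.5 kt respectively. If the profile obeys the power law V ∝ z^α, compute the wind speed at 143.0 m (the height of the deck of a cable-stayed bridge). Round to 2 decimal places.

First find α: α = ln(V₂/V₁)/ln(z₂/z₁) = ln(12.5/8.66)/ln(92.7/10.0) = 0.36701/2.22678 = 0.1648
Extrapolate from 92.7 m to 143.0 m: V₃ = 12.5 × (143.0/92.7)^0.1648 = 12.5 × 1.0741 = 13.4257 kt

13.43 kt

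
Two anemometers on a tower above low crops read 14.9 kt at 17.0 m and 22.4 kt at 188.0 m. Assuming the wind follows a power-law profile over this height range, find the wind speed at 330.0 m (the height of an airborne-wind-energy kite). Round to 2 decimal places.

First find α: α = ln(V₂/V₁)/ln(z₂/z₁) = ln(22.4/14.9)/ln(188.0/17.0) = 0.40770/2.40323 = 0.1696
Extrapolate from 188.0 m to 330.0 m: V₃ = 22.4 × (330.0/188.0)^0.1696 = 22.4 × 1.1002 = 24.6435 kt

24.64 kt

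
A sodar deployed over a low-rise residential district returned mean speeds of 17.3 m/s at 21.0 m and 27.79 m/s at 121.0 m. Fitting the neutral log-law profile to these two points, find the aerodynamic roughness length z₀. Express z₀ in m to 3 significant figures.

z₀ ≈ 1.17 m

Log law: V(z) ∝ ln(z/z₀). With r = V₁/V₂ = 17.3/27.79 = 0.62253,
r · ln(z₂/z₀) = ln(z₁/z₀) ⇒ ln z₀ = (ln z₁ − r·ln z₂)/(1 − r)
ln z₀ = (3.04452 − 0.62253×4.79579) / 0.37747 = 0.1563
z₀ = exp(0.1563) = 1.169 m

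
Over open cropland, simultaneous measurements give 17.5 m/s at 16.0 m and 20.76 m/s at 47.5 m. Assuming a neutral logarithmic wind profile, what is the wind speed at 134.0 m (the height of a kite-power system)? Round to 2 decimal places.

Log law: V ∝ ln(z/z₀). From the pair, with r = V₁/V₂ = 0.84297,
ln z₀ = (ln z₁ − r·ln z₂)/(1 − r) = (2.7726 − 0.84297×3.8607)/0.15703 = -3.0687 → z₀ = 0.04648 m
V₃ = V₁ · ln(z₃/z₀)/ln(z₁/z₀) = 17.5 × 7.9665/5.8412 = 23.8671 m/s

23.87 m/s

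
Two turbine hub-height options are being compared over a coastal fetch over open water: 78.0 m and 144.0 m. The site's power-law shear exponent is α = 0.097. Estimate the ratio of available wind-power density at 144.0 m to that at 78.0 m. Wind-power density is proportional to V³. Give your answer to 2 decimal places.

Speed ratio: V_B/V_A = (z_B/z_A)^α = (144.0/78.0)^0.097 = (1.8462)^0.097 = 1.06128
Power-density ratio: P_B/P_A = (V_B/V_A)³ = (1.06128)³ = 1.19532

1.20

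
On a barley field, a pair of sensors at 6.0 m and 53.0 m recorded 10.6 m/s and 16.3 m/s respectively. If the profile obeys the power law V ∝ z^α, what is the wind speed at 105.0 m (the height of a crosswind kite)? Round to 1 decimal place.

18.7 m/s

First find α: α = ln(V₂/V₁)/ln(z₂/z₁) = ln(16.3/10.6)/ln(53.0/6.0) = 0.43031/2.17853 = 0.1975
Extrapolate from 53.0 m to 105.0 m: V₃ = 16.3 × (105.0/53.0)^0.1975 = 16.3 × 1.1446 = 18.6567 m/s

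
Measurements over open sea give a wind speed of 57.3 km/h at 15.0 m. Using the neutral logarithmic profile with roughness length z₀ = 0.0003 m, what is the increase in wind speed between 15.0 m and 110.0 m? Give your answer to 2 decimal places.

10.55 km/h

Log law: V₂ = V₁ · ln(z₂/z₀)/ln(z₁/z₀) = 57.3 × 12.8122/10.8198 = 67.8516 km/h
ΔV = 67.8516 − 57.3 = 10.5516 km/h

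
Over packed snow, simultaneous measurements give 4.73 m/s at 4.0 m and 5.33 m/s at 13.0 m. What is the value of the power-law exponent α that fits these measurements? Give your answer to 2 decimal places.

α ≈ 0.10

Power law: V₂/V₁ = (z₂/z₁)^α ⇒ α = ln(V₂/V₁) / ln(z₂/z₁)
α = ln(5.33/4.73) / ln(13.0/4.0) = ln(1.1268) / ln(3.2500)
  = 0.11943 / 1.17865 = 0.10132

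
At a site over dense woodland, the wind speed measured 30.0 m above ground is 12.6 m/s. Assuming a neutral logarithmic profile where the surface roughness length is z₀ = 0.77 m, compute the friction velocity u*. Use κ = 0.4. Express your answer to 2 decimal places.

u* ≈ 1.38 m/s

Log law: V(z) = (u*/κ) · ln(z/z₀) ⇒ u* = κ · V / ln(z/z₀)
u* = 0.4 × 12.6 / ln(30.0/0.77) = 0.4 × 12.6 / 3.6626
   = 5.0400 / 3.6626 = 1.3761 m/s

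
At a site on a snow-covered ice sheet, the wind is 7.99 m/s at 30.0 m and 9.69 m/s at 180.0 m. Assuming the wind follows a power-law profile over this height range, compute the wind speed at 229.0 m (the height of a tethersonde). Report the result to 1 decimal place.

First find α: α = ln(V₂/V₁)/ln(z₂/z₁) = ln(9.69/7.99)/ln(180.0/30.0) = 0.19290/1.79176 = 0.1077
Extrapolate from 180.0 m to 229.0 m: V₃ = 9.69 × (229.0/180.0)^0.1077 = 9.69 × 1.0263 = 9.9445 m/s

9.9 m/s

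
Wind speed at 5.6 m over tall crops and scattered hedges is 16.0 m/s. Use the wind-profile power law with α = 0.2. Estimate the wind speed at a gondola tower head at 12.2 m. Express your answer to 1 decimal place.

18.7 m/s

Power-law profile: V₂ = V₁ · (z₂/z₁)^α
V₂ = 16.0 × (12.2/5.6)^0.2 = 16.0 × (2.1786)^0.2
    = 16.0 × 1.1685 = 18.6962 m/s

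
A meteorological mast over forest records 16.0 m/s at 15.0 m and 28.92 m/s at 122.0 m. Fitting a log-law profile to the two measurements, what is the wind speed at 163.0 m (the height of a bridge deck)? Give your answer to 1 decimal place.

Log law: V ∝ ln(z/z₀). From the pair, with r = V₁/V₂ = 0.55325,
ln z₀ = (ln z₁ − r·ln z₂)/(1 − r) = (2.7081 − 0.55325×4.8040)/0.44675 = 0.1124 → z₀ = 1.119 m
V₃ = V₁ · ln(z₃/z₀)/ln(z₁/z₀) = 16.0 × 4.9813/2.5956 = 30.7060 m/s

30.7 m/s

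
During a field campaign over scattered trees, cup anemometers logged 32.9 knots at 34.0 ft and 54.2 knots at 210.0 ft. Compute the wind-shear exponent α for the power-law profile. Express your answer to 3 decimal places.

Power law: V₂/V₁ = (z₂/z₁)^α ⇒ α = ln(V₂/V₁) / ln(z₂/z₁)
α = ln(54.2/32.9) / ln(210.0/34.0) = ln(1.6474) / ln(6.1765)
  = 0.49921 / 1.82075 = 0.27418

α ≈ 0.274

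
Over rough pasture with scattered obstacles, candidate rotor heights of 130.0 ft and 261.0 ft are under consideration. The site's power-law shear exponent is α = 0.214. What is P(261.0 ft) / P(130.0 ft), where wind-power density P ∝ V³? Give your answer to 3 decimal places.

Speed ratio: V_B/V_A = (z_B/z_A)^α = (261.0/130.0)^0.214 = (2.0077)^0.214 = 1.16085
Power-density ratio: P_B/P_A = (V_B/V_A)³ = (1.16085)³ = 1.56434

1.564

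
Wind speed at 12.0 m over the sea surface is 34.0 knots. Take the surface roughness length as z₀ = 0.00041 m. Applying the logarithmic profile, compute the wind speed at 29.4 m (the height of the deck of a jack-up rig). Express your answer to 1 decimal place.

37.0 knots

Log law: V(z) ∝ ln(z/z₀), so V₂/V₁ = ln(z₂/z₀) / ln(z₁/z₀).
ln(29.4/0.00041) = 11.1803, ln(12.0/0.00041) = 10.2843
V₂ = 34.0 × 11.1803/10.2843 = 34.0 × 1.0871 = 36.9625 knots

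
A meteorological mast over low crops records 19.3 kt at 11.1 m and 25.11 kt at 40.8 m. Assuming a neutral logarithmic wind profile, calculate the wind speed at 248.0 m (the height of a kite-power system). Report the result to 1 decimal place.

Log law: V ∝ ln(z/z₀). From the pair, with r = V₁/V₂ = 0.76862,
ln z₀ = (ln z₁ − r·ln z₂)/(1 − r) = (2.4069 − 0.76862×3.7087)/0.23138 = -1.9172 → z₀ = 0.1470 m
V₃ = V₁ · ln(z₃/z₀)/ln(z₁/z₀) = 19.3 × 7.4307/4.3242 = 33.1651 kt

33.2 kt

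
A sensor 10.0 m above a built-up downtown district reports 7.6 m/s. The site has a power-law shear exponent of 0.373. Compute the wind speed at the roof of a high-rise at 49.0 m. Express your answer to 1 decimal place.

13.7 m/s

Power-law profile: V₂ = V₁ · (z₂/z₁)^α
V₂ = 7.6 × (49.0/10.0)^0.373 = 7.6 × (4.9000)^0.373
    = 7.6 × 1.8090 = 13.7485 m/s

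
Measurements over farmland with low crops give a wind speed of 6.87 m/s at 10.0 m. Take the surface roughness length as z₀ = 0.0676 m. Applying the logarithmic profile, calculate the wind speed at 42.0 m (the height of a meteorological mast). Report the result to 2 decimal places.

8.84 m/s

Log law: V(z) ∝ ln(z/z₀), so V₂/V₁ = ln(z₂/z₀) / ln(z₁/z₀).
ln(42.0/0.0676) = 6.4318, ln(10.0/0.0676) = 4.9967
V₂ = 6.87 × 6.4318/4.9967 = 6.87 × 1.2872 = 8.8431 m/s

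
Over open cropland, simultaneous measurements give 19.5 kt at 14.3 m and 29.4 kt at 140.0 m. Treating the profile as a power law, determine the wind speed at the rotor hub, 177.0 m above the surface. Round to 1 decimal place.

First find α: α = ln(V₂/V₁)/ln(z₂/z₁) = ln(29.4/19.5)/ln(140.0/14.3) = 0.41058/2.28138 = 0.1800
Extrapolate from 140.0 m to 177.0 m: V₃ = 29.4 × (177.0/140.0)^0.1800 = 29.4 × 1.0431 = 30.6674 kt

30.7 kt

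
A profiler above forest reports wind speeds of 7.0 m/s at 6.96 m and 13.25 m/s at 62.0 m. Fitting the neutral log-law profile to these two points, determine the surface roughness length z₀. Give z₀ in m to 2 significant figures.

z₀ ≈ 0.60 m

Log law: V(z) ∝ ln(z/z₀). With r = V₁/V₂ = 7.0/13.25 = 0.52830,
r · ln(z₂/z₀) = ln(z₁/z₀) ⇒ ln z₀ = (ln z₁ − r·ln z₂)/(1 − r)
ln z₀ = (1.94018 − 0.52830×4.12713) / 0.47170 = -0.5092
z₀ = exp(-0.5092) = 0.6010 m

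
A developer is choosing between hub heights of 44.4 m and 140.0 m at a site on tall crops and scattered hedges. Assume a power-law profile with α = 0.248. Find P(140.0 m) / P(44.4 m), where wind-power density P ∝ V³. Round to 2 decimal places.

2.35

Speed ratio: V_B/V_A = (z_B/z_A)^α = (140.0/44.4)^0.248 = (3.1532)^0.248 = 1.32950
Power-density ratio: P_B/P_A = (V_B/V_A)³ = (1.32950)³ = 2.34999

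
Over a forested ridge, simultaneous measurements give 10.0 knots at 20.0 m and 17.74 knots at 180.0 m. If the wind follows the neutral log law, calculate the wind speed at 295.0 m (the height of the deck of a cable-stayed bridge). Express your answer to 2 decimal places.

19.48 knots

Log law: V ∝ ln(z/z₀). From the pair, with r = V₁/V₂ = 0.56370,
ln z₀ = (ln z₁ − r·ln z₂)/(1 − r) = (2.9957 − 0.56370×5.1930)/0.43630 = 0.1569 → z₀ = 1.170 m
V₃ = V₁ · ln(z₃/z₀)/ln(z₁/z₀) = 10.0 × 5.5300/2.8388 = 19.4802 knots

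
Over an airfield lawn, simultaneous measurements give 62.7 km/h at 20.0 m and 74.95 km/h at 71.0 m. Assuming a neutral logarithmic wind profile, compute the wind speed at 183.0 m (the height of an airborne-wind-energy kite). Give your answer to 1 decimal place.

Log law: V ∝ ln(z/z₀). From the pair, with r = V₁/V₂ = 0.83656,
ln z₀ = (ln z₁ − r·ln z₂)/(1 − r) = (2.9957 − 0.83656×4.2627)/0.16344 = -3.4890 → z₀ = 0.03053 m
V₃ = V₁ · ln(z₃/z₀)/ln(z₁/z₀) = 62.7 × 8.6985/6.4847 = 84.1046 km/h

84.1 km/h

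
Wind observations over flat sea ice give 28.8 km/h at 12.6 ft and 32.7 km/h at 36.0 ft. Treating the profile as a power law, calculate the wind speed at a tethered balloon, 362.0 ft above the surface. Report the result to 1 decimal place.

43.2 km/h

First find α: α = ln(V₂/V₁)/ln(z₂/z₁) = ln(32.7/28.8)/ln(36.0/12.6) = 0.12700/1.04982 = 0.1210
Extrapolate from 36.0 ft to 362.0 ft: V₃ = 32.7 × (362.0/36.0)^0.1210 = 32.7 × 1.3221 = 43.2326 km/h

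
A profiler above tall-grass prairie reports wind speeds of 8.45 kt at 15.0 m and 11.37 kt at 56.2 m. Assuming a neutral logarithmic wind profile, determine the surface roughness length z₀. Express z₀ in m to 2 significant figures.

Log law: V(z) ∝ ln(z/z₀). With r = V₁/V₂ = 8.45/11.37 = 0.74318,
r · ln(z₂/z₀) = ln(z₁/z₀) ⇒ ln z₀ = (ln z₁ − r·ln z₂)/(1 − r)
ln z₀ = (2.70805 − 0.74318×4.02892) / 0.25682 = -1.1143
z₀ = exp(-1.1143) = 0.3281 m

z₀ ≈ 0.33 m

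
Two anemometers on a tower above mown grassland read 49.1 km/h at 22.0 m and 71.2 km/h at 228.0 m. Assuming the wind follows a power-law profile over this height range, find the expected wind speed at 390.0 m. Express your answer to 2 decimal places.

First find α: α = ln(V₂/V₁)/ln(z₂/z₁) = ln(71.2/49.1)/ln(228.0/22.0) = 0.37163/2.33830 = 0.1589
Extrapolate from 228.0 m to 390.0 m: V₃ = 71.2 × (390.0/228.0)^0.1589 = 71.2 × 1.0891 = 77.5411 km/h

77.54 km/h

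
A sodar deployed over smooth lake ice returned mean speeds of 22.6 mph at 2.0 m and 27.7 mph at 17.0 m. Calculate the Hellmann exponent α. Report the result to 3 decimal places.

α ≈ 0.095

Power law: V₂/V₁ = (z₂/z₁)^α ⇒ α = ln(V₂/V₁) / ln(z₂/z₁)
α = ln(27.7/22.6) / ln(17.0/2.0) = ln(1.2257) / ln(8.5000)
  = 0.20348 / 2.14007 = 0.09508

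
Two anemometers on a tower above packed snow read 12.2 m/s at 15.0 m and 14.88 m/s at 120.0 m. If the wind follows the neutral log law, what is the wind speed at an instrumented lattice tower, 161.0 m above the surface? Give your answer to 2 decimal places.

Log law: V ∝ ln(z/z₀). From the pair, with r = V₁/V₂ = 0.81989,
ln z₀ = (ln z₁ − r·ln z₂)/(1 − r) = (2.7081 − 0.81989×4.7875)/0.18011 = -6.7581 → z₀ = 0.001161 m
V₃ = V₁ · ln(z₃/z₀)/ln(z₁/z₀) = 12.2 × 11.8395/9.4661 = 15.2588 m/s

15.26 m/s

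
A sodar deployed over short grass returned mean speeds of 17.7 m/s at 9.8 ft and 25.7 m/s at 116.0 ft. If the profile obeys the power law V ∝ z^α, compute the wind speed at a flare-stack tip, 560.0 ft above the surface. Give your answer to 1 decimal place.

32.6 m/s

First find α: α = ln(V₂/V₁)/ln(z₂/z₁) = ln(25.7/17.7)/ln(116.0/9.8) = 0.37293/2.47121 = 0.1509
Extrapolate from 116.0 ft to 560.0 ft: V₃ = 25.7 × (560.0/116.0)^0.1509 = 25.7 × 1.2682 = 32.5922 m/s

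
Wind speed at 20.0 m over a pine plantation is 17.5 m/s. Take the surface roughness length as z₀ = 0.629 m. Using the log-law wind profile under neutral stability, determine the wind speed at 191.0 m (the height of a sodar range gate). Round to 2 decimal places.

Log law: V(z) ∝ ln(z/z₀), so V₂/V₁ = ln(z₂/z₀) / ln(z₁/z₀).
ln(191.0/0.629) = 5.7159, ln(20.0/0.629) = 3.4594
V₂ = 17.5 × 5.7159/3.4594 = 17.5 × 1.6523 = 28.9153 m/s

28.92 m/s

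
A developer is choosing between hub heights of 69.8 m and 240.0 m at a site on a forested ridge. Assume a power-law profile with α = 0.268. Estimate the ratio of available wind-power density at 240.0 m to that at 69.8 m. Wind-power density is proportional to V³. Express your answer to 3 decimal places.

Speed ratio: V_B/V_A = (z_B/z_A)^α = (240.0/69.8)^0.268 = (3.4384)^0.268 = 1.39233
Power-density ratio: P_B/P_A = (V_B/V_A)³ = (1.39233)³ = 2.69917

2.699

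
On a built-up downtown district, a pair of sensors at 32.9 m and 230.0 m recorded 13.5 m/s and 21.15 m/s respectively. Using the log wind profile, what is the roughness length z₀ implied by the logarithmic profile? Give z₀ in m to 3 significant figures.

z₀ ≈ 1.06 m

Log law: V(z) ∝ ln(z/z₀). With r = V₁/V₂ = 13.5/21.15 = 0.63830,
r · ln(z₂/z₀) = ln(z₁/z₀) ⇒ ln z₀ = (ln z₁ − r·ln z₂)/(1 − r)
ln z₀ = (3.49347 − 0.63830×5.43808) / 0.36170 = 0.0618
z₀ = exp(0.0618) = 1.064 m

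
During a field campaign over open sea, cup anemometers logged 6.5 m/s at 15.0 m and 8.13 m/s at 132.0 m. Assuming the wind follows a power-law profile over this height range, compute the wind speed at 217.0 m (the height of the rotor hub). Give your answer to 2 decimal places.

8.56 m/s

First find α: α = ln(V₂/V₁)/ln(z₂/z₁) = ln(8.13/6.5)/ln(132.0/15.0) = 0.22376/2.17475 = 0.1029
Extrapolate from 132.0 m to 217.0 m: V₃ = 8.13 × (217.0/132.0)^0.1029 = 8.13 × 1.0525 = 8.5566 m/s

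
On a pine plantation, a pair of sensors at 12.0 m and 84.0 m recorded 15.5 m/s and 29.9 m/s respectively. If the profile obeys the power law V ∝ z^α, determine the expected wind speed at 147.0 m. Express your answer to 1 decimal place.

36.1 m/s

First find α: α = ln(V₂/V₁)/ln(z₂/z₁) = ln(29.9/15.5)/ln(84.0/12.0) = 0.65702/1.94591 = 0.3376
Extrapolate from 84.0 m to 147.0 m: V₃ = 29.9 × (147.0/84.0)^0.3376 = 29.9 × 1.2080 = 36.1186 m/s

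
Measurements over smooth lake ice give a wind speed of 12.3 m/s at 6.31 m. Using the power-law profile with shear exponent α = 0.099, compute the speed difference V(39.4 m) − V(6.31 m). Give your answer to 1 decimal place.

2.4 m/s

Power law: V₂ = V₁ · (z₂/z₁)^α = 12.3 × (6.2441)^0.099 = 14.7454 m/s
ΔV = 14.7454 − 12.3 = 2.4454 m/s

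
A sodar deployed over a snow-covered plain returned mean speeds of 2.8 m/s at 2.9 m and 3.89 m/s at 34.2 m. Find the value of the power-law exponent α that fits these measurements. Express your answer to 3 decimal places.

α ≈ 0.133

Power law: V₂/V₁ = (z₂/z₁)^α ⇒ α = ln(V₂/V₁) / ln(z₂/z₁)
α = ln(3.89/2.8) / ln(34.2/2.9) = ln(1.3893) / ln(11.7931)
  = 0.32879 / 2.46751 = 0.13325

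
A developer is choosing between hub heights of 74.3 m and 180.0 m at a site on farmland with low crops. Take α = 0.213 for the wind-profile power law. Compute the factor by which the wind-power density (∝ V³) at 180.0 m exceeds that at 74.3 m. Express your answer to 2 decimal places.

Speed ratio: V_B/V_A = (z_B/z_A)^α = (180.0/74.3)^0.213 = (2.4226)^0.213 = 1.20740
Power-density ratio: P_B/P_A = (V_B/V_A)³ = (1.20740)³ = 1.76018

1.76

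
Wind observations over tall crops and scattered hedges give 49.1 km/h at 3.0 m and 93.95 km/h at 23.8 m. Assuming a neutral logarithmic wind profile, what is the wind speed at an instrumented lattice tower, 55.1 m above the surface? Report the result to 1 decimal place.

Log law: V ∝ ln(z/z₀). From the pair, with r = V₁/V₂ = 0.52262,
ln z₀ = (ln z₁ − r·ln z₂)/(1 − r) = (1.0986 − 0.52262×3.1697)/0.47738 = -1.1687 → z₀ = 0.3108 m
V₃ = V₁ · ln(z₃/z₀)/ln(z₁/z₀) = 49.1 × 5.1779/2.2673 = 112.1290 km/h

112.1 km/h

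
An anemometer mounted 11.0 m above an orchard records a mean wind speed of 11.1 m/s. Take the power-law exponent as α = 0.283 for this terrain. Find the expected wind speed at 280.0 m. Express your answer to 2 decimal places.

27.74 m/s

Power-law profile: V₂ = V₁ · (z₂/z₁)^α
V₂ = 11.1 × (280.0/11.0)^0.283 = 11.1 × (25.4545)^0.283
    = 11.1 × 2.4994 = 27.7431 m/s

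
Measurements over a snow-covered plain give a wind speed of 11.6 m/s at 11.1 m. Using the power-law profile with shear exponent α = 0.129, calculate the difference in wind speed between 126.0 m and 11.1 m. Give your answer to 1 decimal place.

Power law: V₂ = V₁ · (z₂/z₁)^α = 11.6 × (11.3514)^0.129 = 15.8693 m/s
ΔV = 15.8693 − 11.6 = 4.2693 m/s

4.3 m/s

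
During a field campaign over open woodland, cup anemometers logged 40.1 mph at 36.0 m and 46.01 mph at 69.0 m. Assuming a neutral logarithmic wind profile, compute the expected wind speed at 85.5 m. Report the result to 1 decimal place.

48.0 mph

Log law: V ∝ ln(z/z₀). From the pair, with r = V₁/V₂ = 0.87155,
ln z₀ = (ln z₁ − r·ln z₂)/(1 − r) = (3.5835 − 0.87155×4.2341)/0.12845 = -0.8308 → z₀ = 0.4357 m
V₃ = V₁ · ln(z₃/z₀)/ln(z₁/z₀) = 40.1 × 5.2793/4.4143 = 47.9577 mph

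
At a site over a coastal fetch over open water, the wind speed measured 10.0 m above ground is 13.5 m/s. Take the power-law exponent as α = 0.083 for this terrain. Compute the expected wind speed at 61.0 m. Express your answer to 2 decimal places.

Power-law profile: V₂ = V₁ · (z₂/z₁)^α
V₂ = 13.5 × (61.0/10.0)^0.083 = 13.5 × (6.1000)^0.083
    = 13.5 × 1.1619 = 15.6861 m/s

15.69 m/s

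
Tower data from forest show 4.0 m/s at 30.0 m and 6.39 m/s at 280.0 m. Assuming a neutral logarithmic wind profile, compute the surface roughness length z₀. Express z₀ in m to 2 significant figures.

z₀ ≈ 0.71 m

Log law: V(z) ∝ ln(z/z₀). With r = V₁/V₂ = 4.0/6.39 = 0.62598,
r · ln(z₂/z₀) = ln(z₁/z₀) ⇒ ln z₀ = (ln z₁ − r·ln z₂)/(1 − r)
ln z₀ = (3.40120 − 0.62598×5.63479) / 0.37402 = -0.3370
z₀ = exp(-0.3370) = 0.7139 m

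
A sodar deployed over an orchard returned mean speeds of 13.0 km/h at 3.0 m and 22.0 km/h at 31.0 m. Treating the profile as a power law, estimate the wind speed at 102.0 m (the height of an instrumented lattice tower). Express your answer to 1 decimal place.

28.8 km/h

First find α: α = ln(V₂/V₁)/ln(z₂/z₁) = ln(22.0/13.0)/ln(31.0/3.0) = 0.52609/2.33537 = 0.2253
Extrapolate from 31.0 m to 102.0 m: V₃ = 22.0 × (102.0/31.0)^0.2253 = 22.0 × 1.3077 = 28.7701 km/h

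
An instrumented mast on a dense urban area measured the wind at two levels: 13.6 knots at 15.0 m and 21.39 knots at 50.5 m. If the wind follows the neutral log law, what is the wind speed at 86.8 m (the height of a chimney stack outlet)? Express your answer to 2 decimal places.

Log law: V ∝ ln(z/z₀). From the pair, with r = V₁/V₂ = 0.63581,
ln z₀ = (ln z₁ − r·ln z₂)/(1 − r) = (2.7081 − 0.63581×3.9220)/0.36419 = 0.5887 → z₀ = 1.802 m
V₃ = V₁ · ln(z₃/z₀)/ln(z₁/z₀) = 13.6 × 3.8749/2.1193 = 24.8658 knots

24.87 knots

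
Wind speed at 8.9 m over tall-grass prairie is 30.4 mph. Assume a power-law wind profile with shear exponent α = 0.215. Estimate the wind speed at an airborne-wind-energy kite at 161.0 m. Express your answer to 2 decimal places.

Power-law profile: V₂ = V₁ · (z₂/z₁)^α
V₂ = 30.4 × (161.0/8.9)^0.215 = 30.4 × (18.0899)^0.215
    = 30.4 × 1.8636 = 56.6529 mph

56.65 mph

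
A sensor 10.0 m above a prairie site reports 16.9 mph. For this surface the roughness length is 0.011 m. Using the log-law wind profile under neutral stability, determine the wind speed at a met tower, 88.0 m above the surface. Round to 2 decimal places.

22.30 mph

Log law: V(z) ∝ ln(z/z₀), so V₂/V₁ = ln(z₂/z₀) / ln(z₁/z₀).
ln(88.0/0.011) = 8.9872, ln(10.0/0.011) = 6.8124
V₂ = 16.9 × 8.9872/6.8124 = 16.9 × 1.3192 = 22.2950 mph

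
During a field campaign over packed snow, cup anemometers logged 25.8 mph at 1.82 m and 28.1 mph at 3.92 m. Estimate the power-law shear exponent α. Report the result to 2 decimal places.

α ≈ 0.11

Power law: V₂/V₁ = (z₂/z₁)^α ⇒ α = ln(V₂/V₁) / ln(z₂/z₁)
α = ln(28.1/25.8) / ln(3.92/1.82) = ln(1.0891) / ln(2.1538)
  = 0.08540 / 0.76726 = 0.11130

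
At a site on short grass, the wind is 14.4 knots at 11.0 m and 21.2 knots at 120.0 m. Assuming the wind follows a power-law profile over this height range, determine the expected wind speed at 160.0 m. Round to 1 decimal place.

22.2 knots

First find α: α = ln(V₂/V₁)/ln(z₂/z₁) = ln(21.2/14.4)/ln(120.0/11.0) = 0.38677/2.38960 = 0.1619
Extrapolate from 120.0 m to 160.0 m: V₃ = 21.2 × (160.0/120.0)^0.1619 = 21.2 × 1.0477 = 22.2105 knots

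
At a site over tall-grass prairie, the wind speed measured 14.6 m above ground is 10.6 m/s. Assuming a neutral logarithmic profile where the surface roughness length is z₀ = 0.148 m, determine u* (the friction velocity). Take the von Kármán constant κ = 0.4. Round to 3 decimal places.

u* ≈ 0.923 m/s

Log law: V(z) = (u*/κ) · ln(z/z₀) ⇒ u* = κ · V / ln(z/z₀)
u* = 0.4 × 10.6 / ln(14.6/0.148) = 0.4 × 10.6 / 4.5916
   = 4.2400 / 4.5916 = 0.9234 m/s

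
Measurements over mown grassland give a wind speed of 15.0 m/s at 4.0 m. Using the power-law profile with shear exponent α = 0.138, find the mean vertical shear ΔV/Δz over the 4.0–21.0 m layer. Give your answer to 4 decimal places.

Power law: V₂ = V₁ · (z₂/z₁)^α = 15.0 × (5.2500)^0.138 = 18.8570 m/s
ΔV/Δz = (18.8570 − 15.0)/(21.0 − 4.0) = 3.8570/17.0000 = 0.22688 m/s/m

0.2269 m/s/m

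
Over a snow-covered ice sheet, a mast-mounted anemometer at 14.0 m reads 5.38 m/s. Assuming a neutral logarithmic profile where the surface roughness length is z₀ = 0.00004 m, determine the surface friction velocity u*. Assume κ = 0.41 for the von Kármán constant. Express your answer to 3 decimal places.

u* ≈ 0.173 m/s

Log law: V(z) = (u*/κ) · ln(z/z₀) ⇒ u* = κ · V / ln(z/z₀)
u* = 0.41 × 5.38 / ln(14.0/0.00004) = 0.41 × 5.38 / 12.7657
   = 2.2058 / 12.7657 = 0.1728 m/s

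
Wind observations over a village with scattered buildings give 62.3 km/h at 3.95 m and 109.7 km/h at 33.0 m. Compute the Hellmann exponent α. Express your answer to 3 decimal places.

α ≈ 0.267

Power law: V₂/V₁ = (z₂/z₁)^α ⇒ α = ln(V₂/V₁) / ln(z₂/z₁)
α = ln(109.7/62.3) / ln(33.0/3.95) = ln(1.7608) / ln(8.3544)
  = 0.56579 / 2.12279 = 0.26653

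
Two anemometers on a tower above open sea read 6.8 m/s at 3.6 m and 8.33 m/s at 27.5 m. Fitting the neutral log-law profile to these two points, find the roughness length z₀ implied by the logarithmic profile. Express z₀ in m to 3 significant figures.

Log law: V(z) ∝ ln(z/z₀). With r = V₁/V₂ = 6.8/8.33 = 0.81633,
r · ln(z₂/z₀) = ln(z₁/z₀) ⇒ ln z₀ = (ln z₁ − r·ln z₂)/(1 − r)
ln z₀ = (1.28093 − 0.81633×3.31419) / 0.18367 = -7.7557
z₀ = exp(-7.7557) = 0.0004283 m

z₀ ≈ 0.000428 m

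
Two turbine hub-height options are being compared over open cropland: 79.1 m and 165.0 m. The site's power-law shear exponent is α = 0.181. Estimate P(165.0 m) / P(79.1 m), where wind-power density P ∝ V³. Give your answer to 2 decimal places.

Speed ratio: V_B/V_A = (z_B/z_A)^α = (165.0/79.1)^0.181 = (2.0860)^0.181 = 1.14234
Power-density ratio: P_B/P_A = (V_B/V_A)³ = (1.14234)³ = 1.49068

1.49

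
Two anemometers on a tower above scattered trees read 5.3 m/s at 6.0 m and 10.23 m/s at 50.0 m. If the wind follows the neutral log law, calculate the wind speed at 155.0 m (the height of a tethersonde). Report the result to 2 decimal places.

12.86 m/s

Log law: V ∝ ln(z/z₀). From the pair, with r = V₁/V₂ = 0.51808,
ln z₀ = (ln z₁ − r·ln z₂)/(1 − r) = (1.7918 − 0.51808×3.9120)/0.48192 = -0.4876 → z₀ = 0.6141 m
V₃ = V₁ · ln(z₃/z₀)/ln(z₁/z₀) = 5.3 × 5.5311/2.2794 = 12.8607 m/s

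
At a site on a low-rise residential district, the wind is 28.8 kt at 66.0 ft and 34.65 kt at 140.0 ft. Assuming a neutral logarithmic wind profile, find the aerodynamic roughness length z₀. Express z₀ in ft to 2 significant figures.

z₀ ≈ 1.6 ft

Log law: V(z) ∝ ln(z/z₀). With r = V₁/V₂ = 28.8/34.65 = 0.83117,
r · ln(z₂/z₀) = ln(z₁/z₀) ⇒ ln z₀ = (ln z₁ − r·ln z₂)/(1 − r)
ln z₀ = (4.18965 − 0.83117×4.94164) / 0.16883 = 0.4876
z₀ = exp(0.4876) = 1.628 ft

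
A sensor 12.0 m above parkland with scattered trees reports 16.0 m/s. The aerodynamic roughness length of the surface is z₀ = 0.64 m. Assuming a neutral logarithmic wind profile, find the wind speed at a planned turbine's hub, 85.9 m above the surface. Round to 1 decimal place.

Log law: V(z) ∝ ln(z/z₀), so V₂/V₁ = ln(z₂/z₀) / ln(z₁/z₀).
ln(85.9/0.64) = 4.8995, ln(12.0/0.64) = 2.9312
V₂ = 16.0 × 4.8995/2.9312 = 16.0 × 1.6715 = 26.7439 m/s

26.7 m/s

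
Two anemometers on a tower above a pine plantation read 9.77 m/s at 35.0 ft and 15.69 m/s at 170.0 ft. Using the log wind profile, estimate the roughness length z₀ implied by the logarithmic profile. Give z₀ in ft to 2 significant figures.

Log law: V(z) ∝ ln(z/z₀). With r = V₁/V₂ = 9.77/15.69 = 0.62269,
r · ln(z₂/z₀) = ln(z₁/z₀) ⇒ ln z₀ = (ln z₁ − r·ln z₂)/(1 − r)
ln z₀ = (3.55535 − 0.62269×5.13580) / 0.37731 = 0.9471
z₀ = exp(0.9471) = 2.578 ft

z₀ ≈ 2.6 ft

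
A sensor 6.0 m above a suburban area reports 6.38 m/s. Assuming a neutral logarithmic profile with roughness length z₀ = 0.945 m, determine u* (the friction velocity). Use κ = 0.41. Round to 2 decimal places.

u* ≈ 1.42 m/s

Log law: V(z) = (u*/κ) · ln(z/z₀) ⇒ u* = κ · V / ln(z/z₀)
u* = 0.41 × 6.38 / ln(6.0/0.945) = 0.41 × 6.38 / 1.8483
   = 2.6158 / 1.8483 = 1.4152 m/s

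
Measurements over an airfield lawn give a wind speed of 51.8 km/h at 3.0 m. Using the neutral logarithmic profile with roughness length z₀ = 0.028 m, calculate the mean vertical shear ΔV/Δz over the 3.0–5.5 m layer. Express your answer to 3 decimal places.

Log law: V₂ = V₁ · ln(z₂/z₀)/ln(z₁/z₀) = 51.8 × 5.2803/4.6742 = 58.5173 km/h
ΔV/Δz = (58.5173 − 51.8)/(5.5 − 3.0) = 6.7173/2.5000 = 2.68693 km/h/m

2.687 km/h/m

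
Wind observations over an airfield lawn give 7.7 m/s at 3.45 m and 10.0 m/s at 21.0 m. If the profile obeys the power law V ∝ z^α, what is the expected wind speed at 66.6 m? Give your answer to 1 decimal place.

First find α: α = ln(V₂/V₁)/ln(z₂/z₁) = ln(10.0/7.7)/ln(21.0/3.45) = 0.26136/1.80615 = 0.1447
Extrapolate from 21.0 m to 66.6 m: V₃ = 10.0 × (66.6/21.0)^0.1447 = 10.0 × 1.1818 = 11.8178 m/s

11.8 m/s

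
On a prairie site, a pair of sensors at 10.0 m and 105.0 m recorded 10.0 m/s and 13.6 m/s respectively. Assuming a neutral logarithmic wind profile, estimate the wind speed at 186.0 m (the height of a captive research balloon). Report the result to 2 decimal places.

Log law: V ∝ ln(z/z₀). From the pair, with r = V₁/V₂ = 0.73529,
ln z₀ = (ln z₁ − r·ln z₂)/(1 − r) = (2.3026 − 0.73529×4.6540)/0.26471 = -4.2290 → z₀ = 0.01457 m
V₃ = V₁ · ln(z₃/z₀)/ln(z₁/z₀) = 10.0 × 9.4548/6.5316 = 14.4754 m/s

14.48 m/s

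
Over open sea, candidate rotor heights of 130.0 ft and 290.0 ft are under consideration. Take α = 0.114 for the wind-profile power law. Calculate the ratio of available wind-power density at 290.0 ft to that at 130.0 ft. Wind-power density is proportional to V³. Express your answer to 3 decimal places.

1.316

Speed ratio: V_B/V_A = (z_B/z_A)^α = (290.0/130.0)^0.114 = (2.2308)^0.114 = 1.09578
Power-density ratio: P_B/P_A = (V_B/V_A)³ = (1.09578)³ = 1.31574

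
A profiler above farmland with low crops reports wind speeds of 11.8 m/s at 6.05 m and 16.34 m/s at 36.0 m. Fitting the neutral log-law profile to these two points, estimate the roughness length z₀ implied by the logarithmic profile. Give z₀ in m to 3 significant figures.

Log law: V(z) ∝ ln(z/z₀). With r = V₁/V₂ = 11.8/16.34 = 0.72215,
r · ln(z₂/z₀) = ln(z₁/z₀) ⇒ ln z₀ = (ln z₁ − r·ln z₂)/(1 − r)
ln z₀ = (1.80006 − 0.72215×3.58352) / 0.27785 = -2.8354
z₀ = exp(-2.8354) = 0.05870 m

z₀ ≈ 0.0587 m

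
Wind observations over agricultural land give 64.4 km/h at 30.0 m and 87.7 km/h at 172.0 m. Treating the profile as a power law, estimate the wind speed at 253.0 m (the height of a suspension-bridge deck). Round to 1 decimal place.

93.9 km/h

First find α: α = ln(V₂/V₁)/ln(z₂/z₁) = ln(87.7/64.4)/ln(172.0/30.0) = 0.30881/1.74630 = 0.1768
Extrapolate from 172.0 m to 253.0 m: V₃ = 87.7 × (253.0/172.0)^0.1768 = 87.7 × 1.0706 = 93.8936 km/h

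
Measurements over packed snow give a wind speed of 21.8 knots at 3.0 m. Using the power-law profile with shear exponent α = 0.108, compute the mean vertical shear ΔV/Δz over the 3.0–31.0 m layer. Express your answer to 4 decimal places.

Power law: V₂ = V₁ · (z₂/z₁)^α = 21.8 × (10.3333)^0.108 = 28.0540 knots
ΔV/Δz = (28.0540 − 21.8)/(31.0 − 3.0) = 6.2540/28.0000 = 0.22336 knots/m

0.2234 knots/m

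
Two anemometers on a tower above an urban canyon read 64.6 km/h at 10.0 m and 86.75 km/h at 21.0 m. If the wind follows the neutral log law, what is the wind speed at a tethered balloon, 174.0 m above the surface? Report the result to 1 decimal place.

149.9 km/h

Log law: V ∝ ln(z/z₀). From the pair, with r = V₁/V₂ = 0.74467,
ln z₀ = (ln z₁ − r·ln z₂)/(1 − r) = (2.3026 − 0.74467×3.0445)/0.25533 = 0.1387 → z₀ = 1.149 m
V₃ = V₁ · ln(z₃/z₀)/ln(z₁/z₀) = 64.6 × 5.0203/2.1638 = 149.8778 km/h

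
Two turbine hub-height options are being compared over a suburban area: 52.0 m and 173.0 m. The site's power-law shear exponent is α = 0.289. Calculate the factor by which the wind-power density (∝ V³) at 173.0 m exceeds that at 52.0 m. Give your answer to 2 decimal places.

2.84

Speed ratio: V_B/V_A = (z_B/z_A)^α = (173.0/52.0)^0.289 = (3.3269)^0.289 = 1.41537
Power-density ratio: P_B/P_A = (V_B/V_A)³ = (1.41537)³ = 2.83538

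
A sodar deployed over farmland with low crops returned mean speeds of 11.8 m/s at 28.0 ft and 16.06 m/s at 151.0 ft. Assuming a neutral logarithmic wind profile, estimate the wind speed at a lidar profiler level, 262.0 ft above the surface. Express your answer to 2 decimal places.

Log law: V ∝ ln(z/z₀). From the pair, with r = V₁/V₂ = 0.73474,
ln z₀ = (ln z₁ − r·ln z₂)/(1 − r) = (3.3322 − 0.73474×5.0173)/0.26526 = -1.3354 → z₀ = 0.2631 ft
V₃ = V₁ · ln(z₃/z₀)/ln(z₁/z₀) = 11.8 × 6.9037/4.6676 = 17.4531 m/s

17.45 m/s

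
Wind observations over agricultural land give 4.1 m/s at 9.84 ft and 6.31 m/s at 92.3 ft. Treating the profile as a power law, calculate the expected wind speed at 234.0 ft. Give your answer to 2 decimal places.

First find α: α = ln(V₂/V₁)/ln(z₂/z₁) = ln(6.31/4.1)/ln(92.3/9.84) = 0.43115/2.23859 = 0.1926
Extrapolate from 92.3 ft to 234.0 ft: V₃ = 6.31 × (234.0/92.3)^0.1926 = 6.31 × 1.1962 = 7.5482 m/s

7.55 m/s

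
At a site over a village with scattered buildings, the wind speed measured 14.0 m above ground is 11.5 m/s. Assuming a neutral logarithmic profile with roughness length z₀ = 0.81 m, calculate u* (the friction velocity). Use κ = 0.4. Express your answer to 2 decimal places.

Log law: V(z) = (u*/κ) · ln(z/z₀) ⇒ u* = κ · V / ln(z/z₀)
u* = 0.4 × 11.5 / ln(14.0/0.81) = 0.4 × 11.5 / 2.8498
   = 4.6000 / 2.8498 = 1.6142 m/s

u* ≈ 1.61 m/s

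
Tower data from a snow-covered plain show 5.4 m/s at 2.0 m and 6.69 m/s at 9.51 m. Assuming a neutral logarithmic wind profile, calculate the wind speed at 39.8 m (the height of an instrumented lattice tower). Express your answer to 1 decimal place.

Log law: V ∝ ln(z/z₀). From the pair, with r = V₁/V₂ = 0.80717,
ln z₀ = (ln z₁ − r·ln z₂)/(1 − r) = (0.6931 − 0.80717×2.2523)/0.19283 = -5.8337 → z₀ = 0.002927 m
V₃ = V₁ · ln(z₃/z₀)/ln(z₁/z₀) = 5.4 × 9.5176/6.5269 = 7.8744 m/s

7.9 m/s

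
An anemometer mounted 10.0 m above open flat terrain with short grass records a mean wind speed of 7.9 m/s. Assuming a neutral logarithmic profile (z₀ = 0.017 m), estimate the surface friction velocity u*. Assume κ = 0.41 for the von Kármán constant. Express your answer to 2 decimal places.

u* ≈ 0.51 m/s

Log law: V(z) = (u*/κ) · ln(z/z₀) ⇒ u* = κ · V / ln(z/z₀)
u* = 0.41 × 7.9 / ln(10.0/0.017) = 0.41 × 7.9 / 6.3771
   = 3.2390 / 6.3771 = 0.5079 m/s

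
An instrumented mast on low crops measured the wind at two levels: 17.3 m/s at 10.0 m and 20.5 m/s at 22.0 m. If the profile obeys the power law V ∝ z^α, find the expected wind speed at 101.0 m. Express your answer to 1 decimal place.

28.5 m/s

First find α: α = ln(V₂/V₁)/ln(z₂/z₁) = ln(20.5/17.3)/ln(22.0/10.0) = 0.16972/0.78846 = 0.2153
Extrapolate from 22.0 m to 101.0 m: V₃ = 20.5 × (101.0/22.0)^0.2153 = 20.5 × 1.3883 = 28.4597 m/s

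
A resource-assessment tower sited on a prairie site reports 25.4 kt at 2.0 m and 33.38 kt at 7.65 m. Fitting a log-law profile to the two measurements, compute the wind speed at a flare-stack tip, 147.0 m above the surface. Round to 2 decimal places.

Log law: V ∝ ln(z/z₀). From the pair, with r = V₁/V₂ = 0.76093,
ln z₀ = (ln z₁ − r·ln z₂)/(1 − r) = (0.6931 − 0.76093×2.0347)/0.23907 = -3.5770 → z₀ = 0.02796 m
V₃ = V₁ · ln(z₃/z₀)/ln(z₁/z₀) = 25.4 × 8.5674/4.2701 = 50.9616 kt

50.96 kt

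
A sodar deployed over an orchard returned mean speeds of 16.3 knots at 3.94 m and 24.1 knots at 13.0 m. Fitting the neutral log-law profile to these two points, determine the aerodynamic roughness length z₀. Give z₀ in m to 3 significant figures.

z₀ ≈ 0.325 m

Log law: V(z) ∝ ln(z/z₀). With r = V₁/V₂ = 16.3/24.1 = 0.67635,
r · ln(z₂/z₀) = ln(z₁/z₀) ⇒ ln z₀ = (ln z₁ − r·ln z₂)/(1 − r)
ln z₀ = (1.37118 − 0.67635×2.56495) / 0.32365 = -1.1235
z₀ = exp(-1.1235) = 0.3251 m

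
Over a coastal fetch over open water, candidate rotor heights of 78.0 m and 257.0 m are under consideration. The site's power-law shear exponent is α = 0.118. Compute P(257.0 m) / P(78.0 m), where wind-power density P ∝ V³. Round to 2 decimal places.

1.53

Speed ratio: V_B/V_A = (z_B/z_A)^α = (257.0/78.0)^0.118 = (3.2949)^0.118 = 1.15108
Power-density ratio: P_B/P_A = (V_B/V_A)³ = (1.15108)³ = 1.52516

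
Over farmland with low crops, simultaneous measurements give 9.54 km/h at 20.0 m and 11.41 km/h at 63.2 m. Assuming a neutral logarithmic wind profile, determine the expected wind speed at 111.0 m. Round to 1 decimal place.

Log law: V ∝ ln(z/z₀). From the pair, with r = V₁/V₂ = 0.83611,
ln z₀ = (ln z₁ − r·ln z₂)/(1 − r) = (2.9957 − 0.83611×4.1463)/0.16389 = -2.8740 → z₀ = 0.05647 m
V₃ = V₁ · ln(z₃/z₀)/ln(z₁/z₀) = 9.54 × 7.5836/5.8698 = 12.3254 km/h

12.3 km/h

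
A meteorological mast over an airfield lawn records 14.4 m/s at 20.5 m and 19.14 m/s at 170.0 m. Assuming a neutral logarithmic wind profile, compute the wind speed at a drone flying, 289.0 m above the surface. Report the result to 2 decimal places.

20.33 m/s

Log law: V ∝ ln(z/z₀). From the pair, with r = V₁/V₂ = 0.75235,
ln z₀ = (ln z₁ − r·ln z₂)/(1 − r) = (3.0204 − 0.75235×5.1358)/0.24765 = -3.4060 → z₀ = 0.03317 m
V₃ = V₁ · ln(z₃/z₀)/ln(z₁/z₀) = 14.4 × 9.0725/6.4265 = 20.3290 m/s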